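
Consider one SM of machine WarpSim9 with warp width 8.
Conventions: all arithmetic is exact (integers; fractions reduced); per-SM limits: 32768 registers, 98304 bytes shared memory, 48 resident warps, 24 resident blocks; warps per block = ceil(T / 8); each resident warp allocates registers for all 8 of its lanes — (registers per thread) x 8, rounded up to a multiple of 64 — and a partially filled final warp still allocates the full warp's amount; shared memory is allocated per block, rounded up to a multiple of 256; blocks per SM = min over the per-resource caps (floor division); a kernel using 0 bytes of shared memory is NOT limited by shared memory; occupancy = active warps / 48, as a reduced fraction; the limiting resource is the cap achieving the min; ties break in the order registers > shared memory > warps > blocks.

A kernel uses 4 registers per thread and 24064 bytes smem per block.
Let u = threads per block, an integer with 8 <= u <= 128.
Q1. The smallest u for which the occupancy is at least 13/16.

Answer: u = 73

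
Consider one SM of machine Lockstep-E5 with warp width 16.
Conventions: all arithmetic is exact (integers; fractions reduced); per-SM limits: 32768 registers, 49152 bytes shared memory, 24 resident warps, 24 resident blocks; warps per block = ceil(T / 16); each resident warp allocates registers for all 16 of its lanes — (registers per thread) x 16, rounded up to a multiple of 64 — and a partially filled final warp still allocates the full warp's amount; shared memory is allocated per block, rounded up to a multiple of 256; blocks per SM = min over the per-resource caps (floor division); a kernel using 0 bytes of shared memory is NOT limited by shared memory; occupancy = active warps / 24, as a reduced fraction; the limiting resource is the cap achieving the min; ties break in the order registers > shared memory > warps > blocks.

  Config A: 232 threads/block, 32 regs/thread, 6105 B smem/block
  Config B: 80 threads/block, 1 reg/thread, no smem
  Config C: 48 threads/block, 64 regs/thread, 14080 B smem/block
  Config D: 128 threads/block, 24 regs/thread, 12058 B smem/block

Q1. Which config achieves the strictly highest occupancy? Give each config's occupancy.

occupancies: A 5/8, B 5/6, C 3/8, D 1

Answer: D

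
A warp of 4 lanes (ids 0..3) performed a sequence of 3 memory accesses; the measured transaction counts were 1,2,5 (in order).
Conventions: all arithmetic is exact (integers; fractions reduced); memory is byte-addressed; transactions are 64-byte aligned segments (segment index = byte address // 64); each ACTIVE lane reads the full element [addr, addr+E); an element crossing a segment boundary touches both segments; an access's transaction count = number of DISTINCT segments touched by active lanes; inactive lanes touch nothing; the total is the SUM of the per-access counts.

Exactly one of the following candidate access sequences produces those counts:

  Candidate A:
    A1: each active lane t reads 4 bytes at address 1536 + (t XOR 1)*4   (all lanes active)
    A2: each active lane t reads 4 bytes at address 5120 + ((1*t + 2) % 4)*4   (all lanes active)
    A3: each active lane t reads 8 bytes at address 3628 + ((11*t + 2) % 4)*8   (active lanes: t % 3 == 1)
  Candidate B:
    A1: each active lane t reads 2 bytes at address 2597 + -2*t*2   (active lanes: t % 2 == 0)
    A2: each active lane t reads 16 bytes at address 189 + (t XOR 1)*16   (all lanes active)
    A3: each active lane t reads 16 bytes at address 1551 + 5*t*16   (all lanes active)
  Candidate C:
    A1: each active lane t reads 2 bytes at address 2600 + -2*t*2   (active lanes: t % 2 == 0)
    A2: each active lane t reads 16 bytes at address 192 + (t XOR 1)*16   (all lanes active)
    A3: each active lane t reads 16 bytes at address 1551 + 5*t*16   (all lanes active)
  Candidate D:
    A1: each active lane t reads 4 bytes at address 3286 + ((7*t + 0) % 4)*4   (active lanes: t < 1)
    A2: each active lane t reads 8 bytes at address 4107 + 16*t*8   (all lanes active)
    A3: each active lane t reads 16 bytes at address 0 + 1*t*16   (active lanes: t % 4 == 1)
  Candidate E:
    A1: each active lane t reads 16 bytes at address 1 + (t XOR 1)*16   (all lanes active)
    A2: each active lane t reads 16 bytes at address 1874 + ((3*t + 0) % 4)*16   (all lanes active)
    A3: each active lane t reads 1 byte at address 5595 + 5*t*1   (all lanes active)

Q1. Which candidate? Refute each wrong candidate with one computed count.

A: A2 gives 1 transaction, not 2
C: A2 gives 1 transaction, not 2
D: A2 gives 4 transactions, not 2
E: A1 gives 2 transactions, not 1
B: all counts match (1,2,5)

Answer: B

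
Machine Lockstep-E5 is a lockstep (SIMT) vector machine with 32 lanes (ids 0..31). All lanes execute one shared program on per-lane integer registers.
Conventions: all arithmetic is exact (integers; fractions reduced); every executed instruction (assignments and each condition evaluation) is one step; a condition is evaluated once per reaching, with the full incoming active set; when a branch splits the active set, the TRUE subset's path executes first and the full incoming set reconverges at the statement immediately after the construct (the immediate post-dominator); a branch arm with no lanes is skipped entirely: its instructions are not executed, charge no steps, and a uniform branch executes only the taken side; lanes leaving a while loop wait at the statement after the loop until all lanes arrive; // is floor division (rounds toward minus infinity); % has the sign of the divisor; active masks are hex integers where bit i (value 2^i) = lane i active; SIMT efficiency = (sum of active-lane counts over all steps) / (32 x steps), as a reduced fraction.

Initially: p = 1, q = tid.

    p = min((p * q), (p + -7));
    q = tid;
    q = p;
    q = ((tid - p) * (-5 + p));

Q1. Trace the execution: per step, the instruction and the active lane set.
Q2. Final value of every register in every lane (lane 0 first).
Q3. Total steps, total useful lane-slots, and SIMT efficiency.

step 0: p <- min((p * q), (p + -7))  0xffffffff
step 1: q <- tid                     0xffffffff
step 2: q <- p                       0xffffffff
step 3: q <- ((tid - p) * (-5 + p))  0xffffffff

Answer: 4 steps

p: -6,-6,-6,-6,-6,-6,-6,-6,-6,-6,-6,-6,-6,-6,-6,-6,-6,-6,-6,-6,-6,-6,-6,-6,-6,-6,-6,-6,-6,-6,-6,-6
q: -66,-77,-88,-99,-110,-121,-132,-143,-154,-165,-176,-187,-198,-209,-220,-231,-242,-253,-264,-275,-286,-297,-308,-319,-330,-341,-352,-363,-374,-385,-396,-407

steps = 4; useful = 128; efficiency = 128/128 = 1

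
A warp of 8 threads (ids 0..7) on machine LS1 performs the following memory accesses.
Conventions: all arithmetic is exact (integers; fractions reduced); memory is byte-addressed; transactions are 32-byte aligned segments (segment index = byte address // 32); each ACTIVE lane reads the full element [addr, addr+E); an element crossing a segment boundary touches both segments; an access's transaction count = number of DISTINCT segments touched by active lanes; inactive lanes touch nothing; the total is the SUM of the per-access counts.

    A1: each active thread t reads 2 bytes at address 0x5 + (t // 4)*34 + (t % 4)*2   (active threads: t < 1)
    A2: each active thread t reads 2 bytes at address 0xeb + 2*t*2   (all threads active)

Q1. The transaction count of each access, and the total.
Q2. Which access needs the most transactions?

A1: 1 transaction
A2: 2 transactions

Answer: 1,2; total 3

Answer: A2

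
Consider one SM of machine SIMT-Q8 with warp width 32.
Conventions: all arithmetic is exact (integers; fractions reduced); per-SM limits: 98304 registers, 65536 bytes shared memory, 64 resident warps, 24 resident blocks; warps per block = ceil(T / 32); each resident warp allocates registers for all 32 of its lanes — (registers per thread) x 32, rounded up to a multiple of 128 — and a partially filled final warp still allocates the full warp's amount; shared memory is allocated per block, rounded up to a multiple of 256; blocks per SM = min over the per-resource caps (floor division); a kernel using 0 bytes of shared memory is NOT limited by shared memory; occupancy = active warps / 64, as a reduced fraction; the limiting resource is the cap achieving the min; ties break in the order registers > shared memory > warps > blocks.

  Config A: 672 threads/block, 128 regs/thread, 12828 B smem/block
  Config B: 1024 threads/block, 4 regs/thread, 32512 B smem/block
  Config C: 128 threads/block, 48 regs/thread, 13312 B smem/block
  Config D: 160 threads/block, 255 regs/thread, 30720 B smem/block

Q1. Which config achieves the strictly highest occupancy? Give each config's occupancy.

occupancies: A 21/64, B 1, C 1/4, D 5/32

Answer: B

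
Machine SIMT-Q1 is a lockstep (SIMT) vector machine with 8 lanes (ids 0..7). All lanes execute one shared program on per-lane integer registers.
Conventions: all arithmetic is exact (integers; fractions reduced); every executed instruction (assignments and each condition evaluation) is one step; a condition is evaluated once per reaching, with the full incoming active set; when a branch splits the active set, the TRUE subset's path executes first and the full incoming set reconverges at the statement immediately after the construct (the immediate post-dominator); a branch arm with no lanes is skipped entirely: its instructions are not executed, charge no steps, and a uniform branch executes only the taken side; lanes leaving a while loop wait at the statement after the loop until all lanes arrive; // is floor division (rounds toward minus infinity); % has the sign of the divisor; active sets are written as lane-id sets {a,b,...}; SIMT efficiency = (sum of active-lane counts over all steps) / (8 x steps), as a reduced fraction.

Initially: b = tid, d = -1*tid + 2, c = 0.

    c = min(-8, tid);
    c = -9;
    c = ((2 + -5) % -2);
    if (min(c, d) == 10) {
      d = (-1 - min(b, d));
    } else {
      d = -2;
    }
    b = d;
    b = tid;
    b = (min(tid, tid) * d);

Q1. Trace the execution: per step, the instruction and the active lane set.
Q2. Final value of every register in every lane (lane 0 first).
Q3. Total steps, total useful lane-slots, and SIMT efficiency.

step 0: c <- min(-8, tid)            {0,1,2,3,4,5,6,7}
step 1: c <- -9                      {0,1,2,3,4,5,6,7}
step 2: c <- ((2 + -5) % -2)         {0,1,2,3,4,5,6,7}
step 3: eval (min(c, d) == 10)       {0,1,2,3,4,5,6,7}
step 4: d <- -2                      {0,1,2,3,4,5,6,7}
step 5: b <- d                       {0,1,2,3,4,5,6,7}
step 6: b <- tid                     {0,1,2,3,4,5,6,7}
step 7: b <- (min(tid, tid) * d)     {0,1,2,3,4,5,6,7}

Answer: 8 steps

b: 0,-2,-4,-6,-8,-10,-12,-14
d: -2,-2,-2,-2,-2,-2,-2,-2
c: -1,-1,-1,-1,-1,-1,-1,-1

steps = 8; useful = 64; efficiency = 64/64 = 1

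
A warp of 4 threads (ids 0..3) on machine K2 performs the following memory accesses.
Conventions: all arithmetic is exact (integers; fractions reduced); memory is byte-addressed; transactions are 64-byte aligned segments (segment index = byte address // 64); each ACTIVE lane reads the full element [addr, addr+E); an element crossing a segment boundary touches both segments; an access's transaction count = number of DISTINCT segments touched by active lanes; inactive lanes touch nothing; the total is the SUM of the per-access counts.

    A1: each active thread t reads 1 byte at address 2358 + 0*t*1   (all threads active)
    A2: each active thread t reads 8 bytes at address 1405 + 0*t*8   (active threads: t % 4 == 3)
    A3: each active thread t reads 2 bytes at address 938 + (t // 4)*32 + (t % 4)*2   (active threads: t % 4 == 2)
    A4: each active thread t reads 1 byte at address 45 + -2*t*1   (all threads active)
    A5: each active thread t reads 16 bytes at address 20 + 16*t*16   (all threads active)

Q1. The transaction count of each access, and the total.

A1: 1 transaction
A2: 2 transactions
A3: 1 transaction
A4: 1 transaction
A5: 4 transactions

Answer: 1,2,1,1,4; total 9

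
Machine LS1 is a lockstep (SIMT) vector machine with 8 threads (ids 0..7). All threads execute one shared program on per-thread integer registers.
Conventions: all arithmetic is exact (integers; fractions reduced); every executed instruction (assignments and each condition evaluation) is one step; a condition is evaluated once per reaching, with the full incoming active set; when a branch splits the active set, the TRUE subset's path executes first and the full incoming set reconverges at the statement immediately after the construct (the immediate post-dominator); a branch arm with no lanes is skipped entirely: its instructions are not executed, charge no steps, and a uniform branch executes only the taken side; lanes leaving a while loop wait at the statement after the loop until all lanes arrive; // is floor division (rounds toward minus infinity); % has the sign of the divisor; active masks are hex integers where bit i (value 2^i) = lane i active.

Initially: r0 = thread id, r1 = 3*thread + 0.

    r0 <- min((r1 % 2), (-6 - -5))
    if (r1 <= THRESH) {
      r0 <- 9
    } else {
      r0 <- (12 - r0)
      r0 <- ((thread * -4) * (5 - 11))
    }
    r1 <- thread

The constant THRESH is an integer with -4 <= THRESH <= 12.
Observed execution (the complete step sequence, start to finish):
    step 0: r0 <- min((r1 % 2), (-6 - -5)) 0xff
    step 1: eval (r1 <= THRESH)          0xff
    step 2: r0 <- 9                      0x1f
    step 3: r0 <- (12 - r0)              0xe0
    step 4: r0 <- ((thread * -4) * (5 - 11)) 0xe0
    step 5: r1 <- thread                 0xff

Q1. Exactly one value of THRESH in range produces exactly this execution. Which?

Answer: THRESH = 12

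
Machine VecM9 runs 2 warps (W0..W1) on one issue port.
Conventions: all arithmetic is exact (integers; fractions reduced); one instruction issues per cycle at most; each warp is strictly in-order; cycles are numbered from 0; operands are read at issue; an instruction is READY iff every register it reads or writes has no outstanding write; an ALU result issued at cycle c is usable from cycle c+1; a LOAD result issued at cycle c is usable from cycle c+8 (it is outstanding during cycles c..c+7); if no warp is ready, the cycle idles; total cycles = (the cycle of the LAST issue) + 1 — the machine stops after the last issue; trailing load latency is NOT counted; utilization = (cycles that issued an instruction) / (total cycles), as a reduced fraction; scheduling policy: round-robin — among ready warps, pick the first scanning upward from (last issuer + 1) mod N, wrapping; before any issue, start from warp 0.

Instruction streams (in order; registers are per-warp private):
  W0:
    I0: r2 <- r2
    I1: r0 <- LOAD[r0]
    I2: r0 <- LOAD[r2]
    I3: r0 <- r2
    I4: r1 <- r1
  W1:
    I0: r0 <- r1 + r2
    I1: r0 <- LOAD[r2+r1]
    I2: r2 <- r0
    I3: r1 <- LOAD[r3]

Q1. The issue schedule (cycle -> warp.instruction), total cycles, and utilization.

cycle 0: W0.I0
cycle 1: W1.I0
cycle 2: W0.I1
cycle 3: W1.I1
cycle 4: idle
cycle 5: idle
cycle 6: idle
cycle 7: idle
cycle 8: idle
cycle 9: idle
cycle 10: W0.I2
cycle 11: W1.I2
cycle 12: W1.I3
cycle 13: idle
cycle 14: idle
cycle 15: idle
cycle 16: idle
cycle 17: idle
cycle 18: W0.I3
cycle 19: W0.I4

Answer: 20 cycles, utilization 9/20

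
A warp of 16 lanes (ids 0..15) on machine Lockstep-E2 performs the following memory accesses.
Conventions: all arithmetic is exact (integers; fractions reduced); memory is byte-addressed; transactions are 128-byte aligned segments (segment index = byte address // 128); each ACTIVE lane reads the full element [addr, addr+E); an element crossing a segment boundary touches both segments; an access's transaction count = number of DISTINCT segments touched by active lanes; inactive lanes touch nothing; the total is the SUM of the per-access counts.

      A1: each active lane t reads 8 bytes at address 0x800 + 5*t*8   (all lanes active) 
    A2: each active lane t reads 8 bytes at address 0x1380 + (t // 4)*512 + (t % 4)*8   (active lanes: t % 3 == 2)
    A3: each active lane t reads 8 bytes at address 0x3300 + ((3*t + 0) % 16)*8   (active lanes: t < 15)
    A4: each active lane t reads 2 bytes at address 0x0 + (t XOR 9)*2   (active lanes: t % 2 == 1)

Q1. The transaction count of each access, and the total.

A1: 5 transactions
A2: 4 transactions
A3: 1 transaction
A4: 1 transaction

Answer: 5,4,1,1; total 11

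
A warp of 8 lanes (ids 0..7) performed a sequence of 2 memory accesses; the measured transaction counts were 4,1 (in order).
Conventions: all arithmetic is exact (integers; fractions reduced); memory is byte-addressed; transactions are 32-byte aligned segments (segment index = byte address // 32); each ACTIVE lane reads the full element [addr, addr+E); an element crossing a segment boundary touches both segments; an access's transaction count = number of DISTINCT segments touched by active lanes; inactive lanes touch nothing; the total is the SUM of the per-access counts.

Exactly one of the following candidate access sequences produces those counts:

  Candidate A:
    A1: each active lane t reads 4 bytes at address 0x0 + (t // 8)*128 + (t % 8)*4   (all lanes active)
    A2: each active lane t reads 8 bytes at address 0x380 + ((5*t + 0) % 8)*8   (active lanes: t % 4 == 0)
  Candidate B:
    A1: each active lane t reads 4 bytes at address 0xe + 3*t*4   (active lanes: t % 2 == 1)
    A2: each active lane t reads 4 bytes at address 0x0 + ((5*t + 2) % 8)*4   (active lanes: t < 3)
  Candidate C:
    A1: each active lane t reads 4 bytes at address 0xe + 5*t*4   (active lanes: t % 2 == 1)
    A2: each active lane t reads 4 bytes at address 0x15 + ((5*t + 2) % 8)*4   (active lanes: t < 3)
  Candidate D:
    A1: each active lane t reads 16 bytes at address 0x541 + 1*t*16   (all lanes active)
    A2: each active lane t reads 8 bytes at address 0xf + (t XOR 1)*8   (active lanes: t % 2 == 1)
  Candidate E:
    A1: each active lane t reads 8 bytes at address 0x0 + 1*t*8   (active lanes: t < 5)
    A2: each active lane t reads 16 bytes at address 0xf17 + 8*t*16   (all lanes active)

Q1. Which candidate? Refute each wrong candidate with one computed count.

A: A1 gives 1 transaction, not 4
C: A2 gives 2 transactions, not 1
D: A1 gives 5 transactions, not 4
E: A1 gives 2 transactions, not 4
B: all counts match (4,1)

Answer: B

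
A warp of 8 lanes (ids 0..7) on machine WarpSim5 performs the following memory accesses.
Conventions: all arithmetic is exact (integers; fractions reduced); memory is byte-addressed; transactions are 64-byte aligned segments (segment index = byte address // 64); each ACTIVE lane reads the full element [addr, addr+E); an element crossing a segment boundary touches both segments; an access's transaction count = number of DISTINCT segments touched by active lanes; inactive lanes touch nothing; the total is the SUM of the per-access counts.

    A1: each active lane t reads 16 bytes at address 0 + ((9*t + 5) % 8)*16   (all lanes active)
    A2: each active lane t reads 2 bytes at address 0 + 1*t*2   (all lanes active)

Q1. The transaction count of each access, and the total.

A1: 2 transactions
A2: 1 transaction

Answer: 2,1; total 3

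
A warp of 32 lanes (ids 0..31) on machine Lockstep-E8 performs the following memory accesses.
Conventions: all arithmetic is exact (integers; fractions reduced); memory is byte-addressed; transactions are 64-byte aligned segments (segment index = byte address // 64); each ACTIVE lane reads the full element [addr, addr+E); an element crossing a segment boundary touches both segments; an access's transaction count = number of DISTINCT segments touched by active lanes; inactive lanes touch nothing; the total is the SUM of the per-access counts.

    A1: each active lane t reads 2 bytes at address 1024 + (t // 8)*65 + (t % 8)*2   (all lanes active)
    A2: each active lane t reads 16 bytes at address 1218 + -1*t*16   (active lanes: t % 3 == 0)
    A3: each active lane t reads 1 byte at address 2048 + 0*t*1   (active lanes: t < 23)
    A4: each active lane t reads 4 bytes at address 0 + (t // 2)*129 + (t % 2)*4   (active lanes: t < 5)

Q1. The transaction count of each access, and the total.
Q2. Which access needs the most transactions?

A1: 4 transactions
A2: 9 transactions
A3: 1 transaction
A4: 3 transactions

Answer: 4,9,1,3; total 17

Answer: A2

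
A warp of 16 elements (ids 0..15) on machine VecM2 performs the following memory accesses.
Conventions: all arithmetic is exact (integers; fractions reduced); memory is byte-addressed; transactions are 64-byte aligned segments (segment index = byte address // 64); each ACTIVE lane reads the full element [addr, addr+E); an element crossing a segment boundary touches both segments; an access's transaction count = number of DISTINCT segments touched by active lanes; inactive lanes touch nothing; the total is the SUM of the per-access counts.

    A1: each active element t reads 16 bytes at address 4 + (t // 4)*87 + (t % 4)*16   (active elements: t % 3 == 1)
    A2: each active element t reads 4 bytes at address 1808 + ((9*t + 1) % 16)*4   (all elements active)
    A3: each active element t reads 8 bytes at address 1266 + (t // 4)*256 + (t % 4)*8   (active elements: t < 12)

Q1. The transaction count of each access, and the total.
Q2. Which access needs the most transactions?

A1: 5 transactions
A2: 2 transactions
A3: 6 transactions

Answer: 5,2,6; total 13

Answer: A3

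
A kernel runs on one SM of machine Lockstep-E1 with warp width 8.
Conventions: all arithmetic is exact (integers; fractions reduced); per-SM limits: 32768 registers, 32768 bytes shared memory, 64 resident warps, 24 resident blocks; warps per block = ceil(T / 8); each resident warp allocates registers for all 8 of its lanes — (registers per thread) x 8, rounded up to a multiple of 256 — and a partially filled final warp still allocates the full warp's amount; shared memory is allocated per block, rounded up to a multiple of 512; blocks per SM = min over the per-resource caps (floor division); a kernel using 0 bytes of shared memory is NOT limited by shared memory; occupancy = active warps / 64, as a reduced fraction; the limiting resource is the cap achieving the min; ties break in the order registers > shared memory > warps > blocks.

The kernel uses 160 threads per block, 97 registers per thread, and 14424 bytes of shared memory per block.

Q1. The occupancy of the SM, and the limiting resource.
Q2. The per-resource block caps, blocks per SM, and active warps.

Answer: occupancy 5/16, limited by registers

registers: 1 block
shared memory: 2 blocks
warps: 3 blocks
blocks: 24 blocks

Answer: 1 block, 20 active warps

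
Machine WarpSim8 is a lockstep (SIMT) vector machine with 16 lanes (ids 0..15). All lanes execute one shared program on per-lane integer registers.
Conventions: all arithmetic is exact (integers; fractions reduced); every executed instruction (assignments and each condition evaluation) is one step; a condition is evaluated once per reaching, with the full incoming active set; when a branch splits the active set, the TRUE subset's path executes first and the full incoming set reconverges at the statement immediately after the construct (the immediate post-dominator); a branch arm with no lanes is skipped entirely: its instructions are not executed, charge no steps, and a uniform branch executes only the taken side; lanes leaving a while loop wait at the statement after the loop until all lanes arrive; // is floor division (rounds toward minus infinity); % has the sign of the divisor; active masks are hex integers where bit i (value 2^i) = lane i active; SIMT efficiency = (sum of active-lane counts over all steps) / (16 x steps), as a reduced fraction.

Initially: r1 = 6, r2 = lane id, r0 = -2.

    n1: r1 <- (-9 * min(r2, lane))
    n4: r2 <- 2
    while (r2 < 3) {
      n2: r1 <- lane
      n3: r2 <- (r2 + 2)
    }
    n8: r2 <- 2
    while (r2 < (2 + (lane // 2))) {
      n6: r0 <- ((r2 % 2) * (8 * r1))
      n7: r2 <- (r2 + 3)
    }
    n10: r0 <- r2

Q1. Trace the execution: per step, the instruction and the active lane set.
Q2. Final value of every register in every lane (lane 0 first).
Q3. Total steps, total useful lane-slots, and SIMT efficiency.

step 0: r1 <- (-9 * min(r2, lane))   0xffff
step 1: r2 <- 2                      0xffff
step 2: eval (r2 < 3)                0xffff
step 3: r1 <- lane                   0xffff
step 4: r2 <- (r2 + 2)               0xffff
step 5: eval (r2 < 3)                0xffff
step 6: r2 <- 2                      0xffff
step 7: eval (r2 < (2 + (lane // 2))) 0xffff
step 8: r0 <- ((r2 % 2) * (8 * r1))  0xfffc
step 9: r2 <- (r2 + 3)               0xfffc
step 10: eval (r2 < (2 + (lane // 2))) 0xfffc
step 11: r0 <- ((r2 % 2) * (8 * r1))  0xff00
step 12: r2 <- (r2 + 3)               0xff00
step 13: eval (r2 < (2 + (lane // 2))) 0xff00
step 14: r0 <- ((r2 % 2) * (8 * r1))  0xc000
step 15: r2 <- (r2 + 3)               0xc000
step 16: eval (r2 < (2 + (lane // 2))) 0xc000
step 17: r0 <- r2                     0xffff

Answer: 18 steps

r1: 0,1,2,3,4,5,6,7,8,9,10,11,12,13,14,15
r2: 2,2,5,5,5,5,5,5,8,8,8,8,8,8,11,11
r0: 2,2,5,5,5,5,5,5,8,8,8,8,8,8,11,11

steps = 18; useful = 216; efficiency = 216/288 = 3/4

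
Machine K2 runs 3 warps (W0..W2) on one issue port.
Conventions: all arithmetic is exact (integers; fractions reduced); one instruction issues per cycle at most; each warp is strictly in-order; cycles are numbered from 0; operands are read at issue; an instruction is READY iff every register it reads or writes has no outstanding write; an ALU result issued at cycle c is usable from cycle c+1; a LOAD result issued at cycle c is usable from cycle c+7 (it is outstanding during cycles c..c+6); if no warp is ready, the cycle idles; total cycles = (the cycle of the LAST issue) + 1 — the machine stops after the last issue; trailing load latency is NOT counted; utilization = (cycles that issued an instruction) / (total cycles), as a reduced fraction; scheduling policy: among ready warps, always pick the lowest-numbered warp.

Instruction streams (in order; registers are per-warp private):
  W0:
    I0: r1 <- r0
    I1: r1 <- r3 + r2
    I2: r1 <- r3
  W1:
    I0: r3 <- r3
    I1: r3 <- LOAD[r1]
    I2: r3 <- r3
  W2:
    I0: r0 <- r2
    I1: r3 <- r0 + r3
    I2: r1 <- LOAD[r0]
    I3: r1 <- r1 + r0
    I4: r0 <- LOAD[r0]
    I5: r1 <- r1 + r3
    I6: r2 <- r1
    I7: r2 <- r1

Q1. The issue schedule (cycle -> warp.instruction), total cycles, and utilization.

cycle 0: W0.I0
cycle 1: W0.I1
cycle 2: W0.I2
cycle 3: W1.I0
cycle 4: W1.I1
cycle 5: W2.I0
cycle 6: W2.I1
cycle 7: W2.I2
cycle 8: idle
cycle 9: idle
cycle 10: idle
cycle 11: W1.I2
cycle 12: idle
cycle 13: idle
cycle 14: W2.I3
cycle 15: W2.I4
cycle 16: W2.I5
cycle 17: W2.I6
cycle 18: W2.I7

Answer: 19 cycles, utilization 14/19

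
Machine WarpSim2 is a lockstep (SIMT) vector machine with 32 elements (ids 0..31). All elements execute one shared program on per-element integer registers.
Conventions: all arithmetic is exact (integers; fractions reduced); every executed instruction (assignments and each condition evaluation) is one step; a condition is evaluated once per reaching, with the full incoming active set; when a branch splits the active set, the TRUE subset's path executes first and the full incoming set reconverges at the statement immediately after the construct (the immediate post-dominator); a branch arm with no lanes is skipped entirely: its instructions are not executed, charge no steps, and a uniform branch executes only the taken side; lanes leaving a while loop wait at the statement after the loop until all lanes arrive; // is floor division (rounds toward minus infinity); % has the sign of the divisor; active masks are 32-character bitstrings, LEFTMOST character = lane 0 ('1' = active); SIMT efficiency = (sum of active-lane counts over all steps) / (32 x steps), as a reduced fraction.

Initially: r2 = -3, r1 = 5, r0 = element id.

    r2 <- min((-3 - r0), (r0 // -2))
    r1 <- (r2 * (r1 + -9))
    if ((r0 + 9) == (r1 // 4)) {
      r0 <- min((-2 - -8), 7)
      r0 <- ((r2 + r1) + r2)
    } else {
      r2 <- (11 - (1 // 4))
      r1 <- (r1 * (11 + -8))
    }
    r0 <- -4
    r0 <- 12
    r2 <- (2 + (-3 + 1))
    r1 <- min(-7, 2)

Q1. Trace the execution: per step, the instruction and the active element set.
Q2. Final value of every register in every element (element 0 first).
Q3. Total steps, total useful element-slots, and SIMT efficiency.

step 0: r2 <- min((-3 - r0), (r0 // -2)) 11111111111111111111111111111111
step 1: r1 <- (r2 * (r1 + -9))       11111111111111111111111111111111
step 2: eval ((r0 + 9) == (r1 // 4)) 11111111111111111111111111111111
step 3: r2 <- (11 - (1 // 4))        11111111111111111111111111111111
step 4: r1 <- (r1 * (11 + -8))       11111111111111111111111111111111
step 5: r0 <- -4                     11111111111111111111111111111111
step 6: r0 <- 12                     11111111111111111111111111111111
step 7: r2 <- (2 + (-3 + 1))         11111111111111111111111111111111
step 8: r1 <- min(-7, 2)             11111111111111111111111111111111

Answer: 9 steps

r2: 0,0,0,0,0,0,0,0,0,0,0,0,0,0,0,0,0,0,0,0,0,0,0,0,0,0,0,0,0,0,0,0
r1: -7,-7,-7,-7,-7,-7,-7,-7,-7,-7,-7,-7,-7,-7,-7,-7,-7,-7,-7,-7,-7,-7,-7,-7,-7,-7,-7,-7,-7,-7,-7,-7
r0: 12,12,12,12,12,12,12,12,12,12,12,12,12,12,12,12,12,12,12,12,12,12,12,12,12,12,12,12,12,12,12,12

steps = 9; useful = 288; efficiency = 288/288 = 1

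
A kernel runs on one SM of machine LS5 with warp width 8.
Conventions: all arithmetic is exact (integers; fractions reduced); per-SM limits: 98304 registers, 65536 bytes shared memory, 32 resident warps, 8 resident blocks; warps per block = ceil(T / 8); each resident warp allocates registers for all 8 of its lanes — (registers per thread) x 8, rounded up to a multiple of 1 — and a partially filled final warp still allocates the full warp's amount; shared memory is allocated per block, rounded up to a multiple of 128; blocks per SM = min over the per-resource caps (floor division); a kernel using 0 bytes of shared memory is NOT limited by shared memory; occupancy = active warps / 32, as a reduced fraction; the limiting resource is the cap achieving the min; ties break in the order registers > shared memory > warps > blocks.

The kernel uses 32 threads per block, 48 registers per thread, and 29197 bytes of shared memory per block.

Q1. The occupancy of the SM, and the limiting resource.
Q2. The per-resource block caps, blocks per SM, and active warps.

Answer: occupancy 1/4, limited by shared memory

registers: 64 blocks
shared memory: 2 blocks
warps: 8 blocks
blocks: 8 blocks

Answer: 2 blocks, 8 active warps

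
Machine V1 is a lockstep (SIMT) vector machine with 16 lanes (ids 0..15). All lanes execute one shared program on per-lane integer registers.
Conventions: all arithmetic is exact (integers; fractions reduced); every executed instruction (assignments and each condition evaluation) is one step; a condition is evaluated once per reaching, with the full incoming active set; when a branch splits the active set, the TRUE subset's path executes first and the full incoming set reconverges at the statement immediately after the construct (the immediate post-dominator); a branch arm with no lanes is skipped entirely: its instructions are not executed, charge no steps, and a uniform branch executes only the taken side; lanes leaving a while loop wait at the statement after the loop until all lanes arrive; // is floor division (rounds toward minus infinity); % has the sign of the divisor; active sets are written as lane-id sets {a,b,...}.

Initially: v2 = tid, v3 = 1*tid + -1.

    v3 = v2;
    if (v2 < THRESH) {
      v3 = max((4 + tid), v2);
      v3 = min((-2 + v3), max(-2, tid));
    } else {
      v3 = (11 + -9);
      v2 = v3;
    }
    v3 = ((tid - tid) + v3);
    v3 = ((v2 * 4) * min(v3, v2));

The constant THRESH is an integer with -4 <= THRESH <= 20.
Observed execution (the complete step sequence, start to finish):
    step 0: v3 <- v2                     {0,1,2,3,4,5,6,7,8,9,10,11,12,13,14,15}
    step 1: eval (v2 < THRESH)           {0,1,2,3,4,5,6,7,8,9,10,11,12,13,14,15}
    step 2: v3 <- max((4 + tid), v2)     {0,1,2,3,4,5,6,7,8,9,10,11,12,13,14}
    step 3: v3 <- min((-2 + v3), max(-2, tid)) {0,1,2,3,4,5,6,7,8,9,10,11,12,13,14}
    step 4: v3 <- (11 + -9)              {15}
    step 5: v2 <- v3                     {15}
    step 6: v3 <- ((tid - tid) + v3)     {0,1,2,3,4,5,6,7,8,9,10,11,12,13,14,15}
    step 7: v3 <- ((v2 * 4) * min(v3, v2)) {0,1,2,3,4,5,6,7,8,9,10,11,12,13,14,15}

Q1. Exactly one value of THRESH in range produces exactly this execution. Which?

Answer: THRESH = 15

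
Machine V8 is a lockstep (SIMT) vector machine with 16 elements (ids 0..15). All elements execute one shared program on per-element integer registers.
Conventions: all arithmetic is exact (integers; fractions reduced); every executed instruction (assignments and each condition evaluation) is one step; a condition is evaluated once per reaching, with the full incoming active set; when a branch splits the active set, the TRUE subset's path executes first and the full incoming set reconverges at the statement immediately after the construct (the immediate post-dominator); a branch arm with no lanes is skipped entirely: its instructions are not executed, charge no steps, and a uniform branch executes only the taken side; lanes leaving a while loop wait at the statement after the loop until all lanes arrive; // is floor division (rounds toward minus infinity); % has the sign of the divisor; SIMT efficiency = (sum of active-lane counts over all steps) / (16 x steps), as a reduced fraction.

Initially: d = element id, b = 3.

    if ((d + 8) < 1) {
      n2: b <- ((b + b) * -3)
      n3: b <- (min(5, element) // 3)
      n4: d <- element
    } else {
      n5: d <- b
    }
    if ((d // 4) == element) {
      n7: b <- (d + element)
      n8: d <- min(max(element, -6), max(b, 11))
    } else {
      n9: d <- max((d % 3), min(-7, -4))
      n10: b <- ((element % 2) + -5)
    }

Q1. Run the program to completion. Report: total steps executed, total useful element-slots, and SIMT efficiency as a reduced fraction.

Answer: 7 steps, 80 useful, 5/7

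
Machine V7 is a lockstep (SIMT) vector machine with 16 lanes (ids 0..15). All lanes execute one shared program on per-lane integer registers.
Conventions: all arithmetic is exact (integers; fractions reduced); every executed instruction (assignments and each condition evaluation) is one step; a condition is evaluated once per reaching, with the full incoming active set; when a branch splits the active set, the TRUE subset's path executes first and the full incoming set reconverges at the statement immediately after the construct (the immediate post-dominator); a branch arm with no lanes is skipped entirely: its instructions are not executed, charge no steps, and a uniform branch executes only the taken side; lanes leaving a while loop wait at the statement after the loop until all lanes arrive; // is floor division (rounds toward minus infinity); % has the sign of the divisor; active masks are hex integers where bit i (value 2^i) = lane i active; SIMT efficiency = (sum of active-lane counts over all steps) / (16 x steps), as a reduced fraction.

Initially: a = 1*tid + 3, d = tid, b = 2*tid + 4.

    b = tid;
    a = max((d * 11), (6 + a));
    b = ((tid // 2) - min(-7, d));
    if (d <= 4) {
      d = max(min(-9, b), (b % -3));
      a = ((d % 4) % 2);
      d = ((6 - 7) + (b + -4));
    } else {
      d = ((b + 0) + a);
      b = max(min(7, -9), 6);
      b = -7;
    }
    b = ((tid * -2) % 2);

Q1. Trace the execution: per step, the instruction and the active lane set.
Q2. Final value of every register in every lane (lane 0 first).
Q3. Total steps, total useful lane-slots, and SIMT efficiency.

step 0: b <- tid                     0xffff
step 1: a <- max((d * 11), (6 + a))  0xffff
step 2: b <- ((tid // 2) - min(-7, d)) 0xffff
step 3: eval (d <= 4)                0xffff
step 4: d <- max(min(-9, b), (b % -3)) 0x001f
step 5: a <- ((d % 4) % 2)           0x001f
step 6: d <- ((6 - 7) + (b + -4))    0x001f
step 7: d <- ((b + 0) + a)           0xffe0
step 8: b <- max(min(7, -9), 6)      0xffe0
step 9: b <- -7                      0xffe0
step 10: b <- ((tid * -2) % 2)        0xffff

Answer: 11 steps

a: 0,0,1,1,0,55,66,77,88,99,110,121,132,143,154,165
d: 2,2,3,3,4,64,76,87,99,110,122,133,145,156,168,179
b: 0,0,0,0,0,0,0,0,0,0,0,0,0,0,0,0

steps = 11; useful = 128; efficiency = 128/176 = 8/11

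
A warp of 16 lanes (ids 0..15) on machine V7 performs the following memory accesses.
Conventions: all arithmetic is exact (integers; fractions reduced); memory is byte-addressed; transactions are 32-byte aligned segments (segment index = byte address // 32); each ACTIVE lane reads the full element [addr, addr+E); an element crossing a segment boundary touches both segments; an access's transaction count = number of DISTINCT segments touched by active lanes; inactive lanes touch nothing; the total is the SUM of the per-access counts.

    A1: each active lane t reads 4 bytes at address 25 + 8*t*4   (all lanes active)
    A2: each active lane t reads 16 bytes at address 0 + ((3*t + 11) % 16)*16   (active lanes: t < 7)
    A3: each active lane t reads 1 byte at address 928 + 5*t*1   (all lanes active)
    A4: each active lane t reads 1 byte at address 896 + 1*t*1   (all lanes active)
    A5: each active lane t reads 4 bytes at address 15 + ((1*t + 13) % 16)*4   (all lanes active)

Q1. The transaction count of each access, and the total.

A1: 16 transactions
A2: 6 transactions
A3: 3 transactions
A4: 1 transaction
A5: 3 transactions

Answer: 16,6,3,1,3; total 29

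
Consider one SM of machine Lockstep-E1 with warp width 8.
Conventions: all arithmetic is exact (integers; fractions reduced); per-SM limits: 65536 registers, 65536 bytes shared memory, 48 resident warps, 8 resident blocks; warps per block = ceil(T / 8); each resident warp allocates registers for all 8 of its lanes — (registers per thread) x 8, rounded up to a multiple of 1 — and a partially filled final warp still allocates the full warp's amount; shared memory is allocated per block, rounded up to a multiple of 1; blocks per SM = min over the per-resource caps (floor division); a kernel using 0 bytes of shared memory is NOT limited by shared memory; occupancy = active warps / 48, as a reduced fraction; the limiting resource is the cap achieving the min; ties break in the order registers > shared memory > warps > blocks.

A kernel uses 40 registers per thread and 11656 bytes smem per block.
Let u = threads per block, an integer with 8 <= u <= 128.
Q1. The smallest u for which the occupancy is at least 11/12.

Answer: u = 65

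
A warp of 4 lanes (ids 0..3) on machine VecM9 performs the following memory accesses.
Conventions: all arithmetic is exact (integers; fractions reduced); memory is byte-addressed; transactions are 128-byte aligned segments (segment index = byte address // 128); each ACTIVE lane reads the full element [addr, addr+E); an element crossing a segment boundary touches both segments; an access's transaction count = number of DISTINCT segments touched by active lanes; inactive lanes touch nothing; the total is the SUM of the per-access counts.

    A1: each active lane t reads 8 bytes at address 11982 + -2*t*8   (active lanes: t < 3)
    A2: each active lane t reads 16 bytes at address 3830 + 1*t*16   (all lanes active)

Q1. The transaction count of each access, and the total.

A1: 1 transaction
A2: 2 transactions

Answer: 1,2; total 3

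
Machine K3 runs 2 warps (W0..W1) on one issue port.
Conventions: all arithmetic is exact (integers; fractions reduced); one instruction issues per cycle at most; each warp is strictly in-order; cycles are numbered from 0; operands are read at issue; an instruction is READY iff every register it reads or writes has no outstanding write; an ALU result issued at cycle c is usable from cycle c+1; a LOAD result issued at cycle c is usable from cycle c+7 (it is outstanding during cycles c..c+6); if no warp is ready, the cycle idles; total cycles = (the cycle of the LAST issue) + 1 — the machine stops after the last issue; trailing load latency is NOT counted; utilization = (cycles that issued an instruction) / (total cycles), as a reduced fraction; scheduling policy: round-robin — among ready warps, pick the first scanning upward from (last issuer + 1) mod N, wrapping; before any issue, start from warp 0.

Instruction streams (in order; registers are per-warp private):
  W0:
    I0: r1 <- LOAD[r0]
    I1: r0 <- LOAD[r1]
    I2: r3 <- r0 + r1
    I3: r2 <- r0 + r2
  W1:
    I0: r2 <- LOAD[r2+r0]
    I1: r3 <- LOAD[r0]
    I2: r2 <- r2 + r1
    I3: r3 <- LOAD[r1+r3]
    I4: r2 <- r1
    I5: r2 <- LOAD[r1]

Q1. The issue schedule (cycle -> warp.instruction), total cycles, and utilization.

cycle 0: W0.I0
cycle 1: W1.I0
cycle 2: W1.I1
cycle 3: idle
cycle 4: idle
cycle 5: idle
cycle 6: idle
cycle 7: W0.I1
cycle 8: W1.I2
cycle 9: W1.I3
cycle 10: W1.I4
cycle 11: W1.I5
cycle 12: idle
cycle 13: idle
cycle 14: W0.I2
cycle 15: W0.I3

Answer: 16 cycles, utilization 5/8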